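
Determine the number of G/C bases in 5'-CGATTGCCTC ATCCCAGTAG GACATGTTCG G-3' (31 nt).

A=6, T=8, G=8, C=9
Total G or C: 8 + 9 = 17

17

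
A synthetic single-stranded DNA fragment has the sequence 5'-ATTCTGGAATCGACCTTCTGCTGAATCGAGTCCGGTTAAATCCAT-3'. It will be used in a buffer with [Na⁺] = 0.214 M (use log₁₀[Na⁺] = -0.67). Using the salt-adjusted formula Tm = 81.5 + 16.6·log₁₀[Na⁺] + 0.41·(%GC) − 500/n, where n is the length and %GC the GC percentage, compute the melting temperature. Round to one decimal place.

77.5°C

Length n = 45. Counting bases: C=11, T=14, A=11, G=9
G+C = 20, so %GC = 20/45 × 100 = 44.444%
Salt term: 16.6 × (-0.67) = -11.122
GC term: 0.41 × 44.444 = 18.222; length term: −500/45 = −11.111
Tm = 81.5 + (-11.122) + 18.222 − 11.111 = 77.489 → 77.5°C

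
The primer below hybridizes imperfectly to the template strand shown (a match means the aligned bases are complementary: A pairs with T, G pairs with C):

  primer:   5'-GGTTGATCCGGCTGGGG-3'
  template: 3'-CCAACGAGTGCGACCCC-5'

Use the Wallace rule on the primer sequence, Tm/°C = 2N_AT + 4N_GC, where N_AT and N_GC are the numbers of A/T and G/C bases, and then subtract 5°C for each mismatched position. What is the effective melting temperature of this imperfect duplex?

43°C

Primer base counts: A=1, T=4, G=9, C=3 → A+T=5, G+C=12
Perfect-match Tm = 2(5) + 4(12) = 10 + 48 = 58°C
Mismatches (positions where the bases are not complementary): 3 (at positions 6, 9, 10)
Effective Tm = 58 − 3×5 = 58 − 15 = 43°C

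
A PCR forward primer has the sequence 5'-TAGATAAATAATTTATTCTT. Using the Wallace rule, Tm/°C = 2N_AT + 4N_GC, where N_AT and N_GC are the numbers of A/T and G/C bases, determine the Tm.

44°C

Base counts: T=10, A=8, G=1, C=1
AT pairs contribute 18, GC pairs contribute 2.
Tm = 2(18) + 4(2) = 36 + 8 = 44°C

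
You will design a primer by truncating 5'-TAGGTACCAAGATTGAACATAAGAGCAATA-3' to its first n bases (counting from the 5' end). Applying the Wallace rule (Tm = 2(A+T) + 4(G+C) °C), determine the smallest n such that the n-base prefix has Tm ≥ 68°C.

n = 25

First 24 bases: TAGGTACCAAGATTGAACATAAGA → Tm = 64°C (< 68°C)
First 25 bases: TAGGTACCAAGATTGAACATAAGAG → Tm = 68°C (≥ 68°C)
Since every base adds ≥2°C, Tm only increases with n, so the threshold is first crossed at n = 25.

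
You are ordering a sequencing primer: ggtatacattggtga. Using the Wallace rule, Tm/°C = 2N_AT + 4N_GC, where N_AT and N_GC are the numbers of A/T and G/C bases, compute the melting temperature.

42°C

Scanning the sequence gives G=5, T=5, A=4, C=1.
A+T = 9, G+C = 6
Tm = 2(9) + 4(6) = 18 + 24 = 42°C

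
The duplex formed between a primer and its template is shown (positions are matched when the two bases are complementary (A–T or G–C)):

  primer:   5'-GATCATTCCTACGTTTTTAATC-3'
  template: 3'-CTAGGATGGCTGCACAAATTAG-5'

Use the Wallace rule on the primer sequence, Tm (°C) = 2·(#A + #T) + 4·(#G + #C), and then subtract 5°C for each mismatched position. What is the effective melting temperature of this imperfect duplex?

38°C

Primer base counts: A=5, T=10, G=2, C=5 → A+T=15, G+C=7
Perfect-match Tm = 2(15) + 4(7) = 30 + 28 = 58°C
Mismatches (positions where the bases are not complementary): 4 (at positions 5, 7, 10, 15)
Effective Tm = 58 − 4×5 = 58 − 20 = 38°C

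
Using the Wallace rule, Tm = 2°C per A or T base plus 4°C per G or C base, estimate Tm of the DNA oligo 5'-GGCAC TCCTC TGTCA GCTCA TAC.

72°C

Counting bases: T=6, A=4, G=4, C=9
So N_AT = 10 and N_GC = 13.
Tm = 2×10 + 4×13 = 72°C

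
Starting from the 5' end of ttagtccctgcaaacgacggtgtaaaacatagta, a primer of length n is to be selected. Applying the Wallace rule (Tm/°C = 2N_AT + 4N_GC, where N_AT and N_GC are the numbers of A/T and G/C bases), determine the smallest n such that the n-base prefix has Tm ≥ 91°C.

First 31 bases: TTAGTCCCTGCAAACGACGGTGTAAAACATA → Tm = 88°C (< 91°C)
First 32 bases: TTAGTCCCTGCAAACGACGGTGTAAAACATAG → Tm = 92°C (≥ 91°C)
Since every base adds ≥2°C, Tm only increases with n, so the threshold is first crossed at n = 32.

n = 32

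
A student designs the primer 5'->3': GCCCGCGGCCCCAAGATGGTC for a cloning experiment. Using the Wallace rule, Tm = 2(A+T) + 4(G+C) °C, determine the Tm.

Scanning the sequence gives T=2, C=9, A=3, G=7.
So N_AT = 5 and N_GC = 16.
Tm = 2(5) + 4(16) = 10 + 64 = 74°C

74°C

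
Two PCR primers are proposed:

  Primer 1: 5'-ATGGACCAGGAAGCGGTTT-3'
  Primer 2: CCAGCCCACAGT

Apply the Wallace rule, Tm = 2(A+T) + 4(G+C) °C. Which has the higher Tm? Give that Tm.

Primer 1, 58°C

Primer 1: A+T=9, G+C=10 → Tm = 2(9)+4(10) = 58°C
Primer 2: A+T=4, G+C=8 → Tm = 2(4)+4(8) = 40°C
58°C vs 40°C → primer 1 is higher.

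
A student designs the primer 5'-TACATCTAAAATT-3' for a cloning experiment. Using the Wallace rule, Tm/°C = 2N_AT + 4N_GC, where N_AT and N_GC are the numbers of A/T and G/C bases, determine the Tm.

30°C

Base counts: G=0, A=6, C=2, T=5
AT pairs contribute 11, GC pairs contribute 2.
Tm = 2×11 + 4×2 = 30°C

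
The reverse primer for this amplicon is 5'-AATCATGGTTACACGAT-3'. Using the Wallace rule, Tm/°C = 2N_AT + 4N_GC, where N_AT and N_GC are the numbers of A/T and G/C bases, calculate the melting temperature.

46°C

T=5, C=3, A=6, G=3
So N_AT = 11 and N_GC = 6.
Tm = 2(11) + 4(6) = 22 + 24 = 46°C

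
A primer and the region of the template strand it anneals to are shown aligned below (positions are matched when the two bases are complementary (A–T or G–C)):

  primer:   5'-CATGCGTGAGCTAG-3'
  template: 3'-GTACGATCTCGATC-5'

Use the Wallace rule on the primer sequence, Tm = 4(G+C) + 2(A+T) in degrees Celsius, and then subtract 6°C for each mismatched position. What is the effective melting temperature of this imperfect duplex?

32°C

Primer base counts: A=3, T=3, G=5, C=3 → A+T=6, G+C=8
Perfect-match Tm = 2(6) + 4(8) = 12 + 32 = 44°C
Mismatches (positions where the bases are not complementary): 2 (at positions 6, 7)
Effective Tm = 44 − 2×6 = 44 − 12 = 32°C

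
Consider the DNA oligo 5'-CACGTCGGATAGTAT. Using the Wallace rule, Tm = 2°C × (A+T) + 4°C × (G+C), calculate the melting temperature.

44°C

Scanning the sequence gives T=4, C=3, A=4, G=4.
A+T = 8, G+C = 7
Tm = 2(8) + 4(7) = 16 + 28 = 44°C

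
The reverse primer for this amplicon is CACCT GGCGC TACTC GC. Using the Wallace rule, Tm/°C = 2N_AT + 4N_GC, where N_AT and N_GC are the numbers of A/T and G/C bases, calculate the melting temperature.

Scanning the sequence gives A=2, C=8, G=4, T=3.
So N_AT = 5 and N_GC = 12.
Tm = 2×5 + 4×12 = 58°C

58°C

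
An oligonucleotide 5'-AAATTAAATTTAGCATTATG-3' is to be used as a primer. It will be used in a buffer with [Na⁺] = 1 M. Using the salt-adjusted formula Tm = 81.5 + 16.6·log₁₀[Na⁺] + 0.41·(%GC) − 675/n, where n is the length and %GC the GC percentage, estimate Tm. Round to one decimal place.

53.9°C

Length n = 20. Counting bases: C=1, T=8, A=9, G=2
G+C = 3, so %GC = 3/20 × 100 = 15%
Salt term: 16.6 × (0) = 0
GC term: 0.41 × 15 = 6.15; length term: −675/20 = −33.75
Tm = 81.5 + (0) + 6.15 − 33.75 = 53.9 → 53.9°C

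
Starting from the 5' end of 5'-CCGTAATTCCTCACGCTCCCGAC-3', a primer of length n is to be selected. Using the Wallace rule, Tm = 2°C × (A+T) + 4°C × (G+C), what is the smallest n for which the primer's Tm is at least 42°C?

First 13 bases: CCGTAATTCCTCA → Tm = 38°C (< 42°C)
First 14 bases: CCGTAATTCCTCAC → Tm = 42°C (≥ 42°C)
Each additional base adds 2°C (A/T) or 4°C (G/C), so Tm is non-decreasing in n; n = 14 is the first length to reach 42°C.

n = 14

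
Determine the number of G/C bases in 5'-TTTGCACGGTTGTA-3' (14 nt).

A=2, G=4, C=2, T=6
G+C = 4 + 2 = 6

6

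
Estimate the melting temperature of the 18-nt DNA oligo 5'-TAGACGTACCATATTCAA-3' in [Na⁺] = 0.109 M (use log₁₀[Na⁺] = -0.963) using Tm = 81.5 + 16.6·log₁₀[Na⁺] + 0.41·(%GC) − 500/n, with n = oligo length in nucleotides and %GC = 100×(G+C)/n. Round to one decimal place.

51.4°C

Length n = 18. Base counts: T=5, G=2, A=7, C=4
G+C = 6, so %GC = 6/18 × 100 = 33.333%
Salt term: 16.6 × (-0.963) = -15.986
GC term: 0.41 × 33.333 = 13.667; length term: −500/18 = −27.778
Tm = 81.5 + (-15.986) + 13.667 − 27.778 = 51.403 → 51.4°C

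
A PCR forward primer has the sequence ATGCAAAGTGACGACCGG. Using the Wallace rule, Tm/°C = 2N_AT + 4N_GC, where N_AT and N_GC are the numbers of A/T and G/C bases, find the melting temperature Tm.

56°C

Scanning the sequence gives T=2, G=6, A=6, C=4.
A+T = 8, G+C = 10
Tm = 4·10 + 2·8 = 40 + 16 = 56°C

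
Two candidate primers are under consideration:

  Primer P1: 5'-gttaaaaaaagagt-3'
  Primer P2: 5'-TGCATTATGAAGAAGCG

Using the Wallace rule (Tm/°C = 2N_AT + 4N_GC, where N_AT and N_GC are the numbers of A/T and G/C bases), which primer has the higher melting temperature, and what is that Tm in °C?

Primer P1: A+T=11, G+C=3 → Tm = 2(11)+4(3) = 34°C
Primer P2: A+T=10, G+C=7 → Tm = 2(10)+4(7) = 48°C
34°C vs 48°C → primer P2 is higher.

Primer P2, 48°C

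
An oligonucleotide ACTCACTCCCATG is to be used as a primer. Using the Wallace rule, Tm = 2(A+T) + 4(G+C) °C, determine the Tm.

40°C

Counting bases: A=3, T=3, G=1, C=6
So N_AT = 6 and N_GC = 7.
Tm = 4·7 + 2·6 = 28 + 12 = 40°C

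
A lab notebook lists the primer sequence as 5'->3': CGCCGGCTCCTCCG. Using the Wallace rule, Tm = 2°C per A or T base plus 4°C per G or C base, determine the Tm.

52°C

Base counts: C=8, T=2, G=4, A=0
A+T = 2, G+C = 12
Tm = 4·12 + 2·2 = 48 + 4 = 52°C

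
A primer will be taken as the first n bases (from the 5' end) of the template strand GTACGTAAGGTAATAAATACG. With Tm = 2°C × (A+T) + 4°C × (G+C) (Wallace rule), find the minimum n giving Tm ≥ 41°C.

n = 16

First 15 bases: GTACGTAAGGTAATA → Tm = 40°C (< 41°C)
First 16 bases: GTACGTAAGGTAATAA → Tm = 42°C (≥ 41°C)
Each additional base adds 2°C (A/T) or 4°C (G/C), so Tm is non-decreasing in n; n = 16 is the first length to reach 41°C.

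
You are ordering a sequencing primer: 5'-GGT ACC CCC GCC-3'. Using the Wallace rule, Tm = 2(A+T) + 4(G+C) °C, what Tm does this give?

Scanning the sequence gives C=7, T=1, A=1, G=3.
A+T = 2, G+C = 10
Tm = 2×2 + 4×10 = 44°C

44°C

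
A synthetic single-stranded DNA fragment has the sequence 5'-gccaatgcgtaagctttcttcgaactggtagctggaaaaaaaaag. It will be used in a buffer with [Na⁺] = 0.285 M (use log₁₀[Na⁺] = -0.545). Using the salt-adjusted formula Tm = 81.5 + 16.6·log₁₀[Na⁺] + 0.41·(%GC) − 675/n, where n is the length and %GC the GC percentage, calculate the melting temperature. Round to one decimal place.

74.8°C

Length n = 45. Counting bases: A=16, T=10, G=11, C=8
G+C = 19, so %GC = 19/45 × 100 = 42.222%
Salt term: 16.6 × (-0.545) = -9.047
GC term: 0.41 × 42.222 = 17.311; length term: −675/45 = −15
Tm = 81.5 + (-9.047) + 17.311 − 15 = 74.764 → 74.8°C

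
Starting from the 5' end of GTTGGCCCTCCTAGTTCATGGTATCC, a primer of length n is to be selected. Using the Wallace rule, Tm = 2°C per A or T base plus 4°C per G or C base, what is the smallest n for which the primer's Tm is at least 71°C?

First 23 bases: GTTGGCCCTCCTAGTTCATGGTA → Tm = 70°C (< 71°C)
First 24 bases: GTTGGCCCTCCTAGTTCATGGTAT → Tm = 72°C (≥ 71°C)
Since every base adds ≥2°C, Tm only increases with n, so the threshold is first crossed at n = 24.

n = 24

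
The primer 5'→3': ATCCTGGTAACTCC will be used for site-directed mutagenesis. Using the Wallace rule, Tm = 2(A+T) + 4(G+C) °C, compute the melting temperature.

Counting bases: C=5, T=4, G=2, A=3
AT pairs contribute 7, GC pairs contribute 7.
Tm = 2(7) + 4(7) = 14 + 28 = 42°C

42°C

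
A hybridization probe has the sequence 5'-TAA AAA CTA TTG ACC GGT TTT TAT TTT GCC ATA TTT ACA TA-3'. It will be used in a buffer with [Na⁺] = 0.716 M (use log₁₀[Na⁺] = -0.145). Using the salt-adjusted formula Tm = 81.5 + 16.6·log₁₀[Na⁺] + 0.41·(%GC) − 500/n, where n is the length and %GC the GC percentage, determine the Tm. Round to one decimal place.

Length n = 41. Base counts: A=13, G=4, C=6, T=18
G+C = 10, so %GC = 10/41 × 100 = 24.39%
Salt term: 16.6 × (-0.145) = -2.407
GC term: 0.41 × 24.39 = 10; length term: −500/41 = −12.195
Tm = 81.5 + (-2.407) + 10 − 12.195 = 76.898 → 76.9°C

76.9°C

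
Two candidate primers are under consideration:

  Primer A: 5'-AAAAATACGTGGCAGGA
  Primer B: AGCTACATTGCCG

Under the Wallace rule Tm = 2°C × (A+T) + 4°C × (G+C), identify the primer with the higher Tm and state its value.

Primer A: A+T=10, G+C=7 → Tm = 2(10)+4(7) = 48°C
Primer B: A+T=6, G+C=7 → Tm = 2(6)+4(7) = 40°C
48°C vs 40°C → primer A is higher.

Primer A, 48°C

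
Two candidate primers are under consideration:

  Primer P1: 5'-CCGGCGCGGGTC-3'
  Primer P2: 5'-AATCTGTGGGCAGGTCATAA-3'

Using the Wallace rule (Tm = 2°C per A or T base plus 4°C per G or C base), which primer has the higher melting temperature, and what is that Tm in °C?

Primer P2, 58°C

Primer P1: A+T=1, G+C=11 → Tm = 2(1)+4(11) = 46°C
Primer P2: A+T=11, G+C=9 → Tm = 2(11)+4(9) = 58°C
46°C vs 58°C → primer P2 is higher.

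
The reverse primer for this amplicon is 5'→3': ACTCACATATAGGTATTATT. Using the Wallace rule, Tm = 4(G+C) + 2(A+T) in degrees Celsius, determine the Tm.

Base counts: G=2, C=3, T=8, A=7
AT pairs contribute 15, GC pairs contribute 5.
Tm = 2(15) + 4(5) = 30 + 20 = 50°C

50°C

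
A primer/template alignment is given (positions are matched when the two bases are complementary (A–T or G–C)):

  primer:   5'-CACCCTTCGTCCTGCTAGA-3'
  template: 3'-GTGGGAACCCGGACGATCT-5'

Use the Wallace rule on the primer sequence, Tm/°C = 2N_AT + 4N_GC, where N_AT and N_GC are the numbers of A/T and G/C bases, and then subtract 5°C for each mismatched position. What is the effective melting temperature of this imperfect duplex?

50°C

Primer base counts: A=3, T=5, G=3, C=8 → A+T=8, G+C=11
Perfect-match Tm = 2(8) + 4(11) = 16 + 44 = 60°C
Mismatches (positions where the bases are not complementary): 2 (at positions 8, 10)
Effective Tm = 60 − 2×5 = 60 − 10 = 50°C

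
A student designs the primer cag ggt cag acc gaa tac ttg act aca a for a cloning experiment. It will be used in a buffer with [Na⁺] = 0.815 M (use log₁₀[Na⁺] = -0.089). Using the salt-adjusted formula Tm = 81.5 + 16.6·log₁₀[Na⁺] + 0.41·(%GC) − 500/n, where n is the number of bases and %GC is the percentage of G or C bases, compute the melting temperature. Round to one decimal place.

Length n = 28. Counting bases: A=10, G=6, C=7, T=5
G+C = 13, so %GC = 13/28 × 100 = 46.429%
Salt term: 16.6 × (-0.089) = -1.477
GC term: 0.41 × 46.429 = 19.036; length term: −500/28 = −17.857
Tm = 81.5 + (-1.477) + 19.036 − 17.857 = 81.202 → 81.2°C

81.2°C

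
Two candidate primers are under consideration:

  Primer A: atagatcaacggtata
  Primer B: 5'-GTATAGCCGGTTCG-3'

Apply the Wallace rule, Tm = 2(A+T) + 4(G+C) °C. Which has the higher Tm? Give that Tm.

Primer B, 44°C

Primer A: A+T=11, G+C=5 → Tm = 2(11)+4(5) = 42°C
Primer B: A+T=6, G+C=8 → Tm = 2(6)+4(8) = 44°C
42°C vs 44°C → primer B is higher.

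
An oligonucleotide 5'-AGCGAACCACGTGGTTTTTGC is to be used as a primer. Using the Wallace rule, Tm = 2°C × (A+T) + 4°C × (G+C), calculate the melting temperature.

T=6, A=4, C=5, G=6
AT pairs contribute 10, GC pairs contribute 11.
Tm = 4·11 + 2·10 = 44 + 20 = 64°C

64°C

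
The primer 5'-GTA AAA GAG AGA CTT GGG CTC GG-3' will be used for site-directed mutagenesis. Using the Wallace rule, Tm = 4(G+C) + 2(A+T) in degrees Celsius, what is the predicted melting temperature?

70°C

Base counts: T=4, C=3, A=7, G=9
So N_AT = 11 and N_GC = 12.
Tm = 4·12 + 2·11 = 48 + 22 = 70°C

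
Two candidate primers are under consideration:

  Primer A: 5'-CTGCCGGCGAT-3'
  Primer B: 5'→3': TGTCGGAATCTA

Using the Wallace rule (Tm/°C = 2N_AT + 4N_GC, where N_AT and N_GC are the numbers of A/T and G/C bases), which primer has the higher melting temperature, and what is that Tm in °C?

Primer A: A+T=3, G+C=8 → Tm = 2(3)+4(8) = 38°C
Primer B: A+T=7, G+C=5 → Tm = 2(7)+4(5) = 34°C
38°C vs 34°C → primer A is higher.

Primer A, 38°C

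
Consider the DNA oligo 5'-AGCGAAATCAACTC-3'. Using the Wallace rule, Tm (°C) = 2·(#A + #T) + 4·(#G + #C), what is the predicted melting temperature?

40°C

A=6, G=2, T=2, C=4
AT pairs contribute 8, GC pairs contribute 6.
Tm = 4·6 + 2·8 = 24 + 16 = 40°C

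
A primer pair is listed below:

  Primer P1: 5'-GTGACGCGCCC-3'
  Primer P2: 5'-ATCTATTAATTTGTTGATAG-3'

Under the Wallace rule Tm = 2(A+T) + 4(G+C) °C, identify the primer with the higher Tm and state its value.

Primer P1: A+T=2, G+C=9 → Tm = 2(2)+4(9) = 40°C
Primer P2: A+T=16, G+C=4 → Tm = 2(16)+4(4) = 48°C
40°C vs 48°C → primer P2 is higher.

Primer P2, 48°C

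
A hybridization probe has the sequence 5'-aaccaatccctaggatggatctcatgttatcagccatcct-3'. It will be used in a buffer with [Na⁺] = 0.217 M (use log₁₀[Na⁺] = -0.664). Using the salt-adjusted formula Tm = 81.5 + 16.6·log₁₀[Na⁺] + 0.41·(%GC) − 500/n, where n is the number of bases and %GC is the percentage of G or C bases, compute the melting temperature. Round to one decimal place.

Length n = 40. Base counts: T=11, A=11, C=12, G=6
G+C = 18, so %GC = 18/40 × 100 = 45%
Salt term: 16.6 × (-0.664) = -11.022
GC term: 0.41 × 45 = 18.45; length term: −500/40 = −12.5
Tm = 81.5 + (-11.022) + 18.45 − 12.5 = 76.428 → 76.4°C

76.4°C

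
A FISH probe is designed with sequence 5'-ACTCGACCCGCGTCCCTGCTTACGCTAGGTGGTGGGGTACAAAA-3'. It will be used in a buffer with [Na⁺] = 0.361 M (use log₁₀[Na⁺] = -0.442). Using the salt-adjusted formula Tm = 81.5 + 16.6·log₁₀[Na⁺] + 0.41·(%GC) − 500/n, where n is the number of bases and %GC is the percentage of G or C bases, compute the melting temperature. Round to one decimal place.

87.0°C

Length n = 44. Base counts: C=13, A=9, G=13, T=9
G+C = 26, so %GC = 26/44 × 100 = 59.091%
Salt term: 16.6 × (-0.442) = -7.337
GC term: 0.41 × 59.091 = 24.227; length term: −500/44 = −11.364
Tm = 81.5 + (-7.337) + 24.227 − 11.364 = 87.026 → 87.0°C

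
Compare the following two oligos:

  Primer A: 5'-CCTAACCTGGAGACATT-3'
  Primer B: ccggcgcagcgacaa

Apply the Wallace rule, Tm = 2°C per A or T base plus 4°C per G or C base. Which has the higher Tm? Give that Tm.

Primer B, 52°C

Primer A: A+T=9, G+C=8 → Tm = 2(9)+4(8) = 50°C
Primer B: A+T=4, G+C=11 → Tm = 2(4)+4(11) = 52°C
50°C vs 52°C → primer B is higher.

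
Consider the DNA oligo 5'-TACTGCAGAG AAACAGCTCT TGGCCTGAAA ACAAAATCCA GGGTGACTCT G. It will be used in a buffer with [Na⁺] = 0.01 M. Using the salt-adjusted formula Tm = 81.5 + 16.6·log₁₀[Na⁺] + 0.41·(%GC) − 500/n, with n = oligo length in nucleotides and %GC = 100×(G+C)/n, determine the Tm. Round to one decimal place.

57.8°C

Length n = 51. Scanning the sequence gives A=17, T=10, C=12, G=12.
G+C = 24, so %GC = 24/51 × 100 = 47.059%
Salt term: 16.6 × (-2) = -33.2
GC term: 0.41 × 47.059 = 19.294; length term: −500/51 = −9.804
Tm = 81.5 + (-33.2) + 19.294 − 9.804 = 57.79 → 57.8°C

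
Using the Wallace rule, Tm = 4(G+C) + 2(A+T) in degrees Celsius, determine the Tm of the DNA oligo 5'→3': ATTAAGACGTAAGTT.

Scanning the sequence gives G=3, T=5, A=6, C=1.
AT pairs contribute 11, GC pairs contribute 4.
Tm = 2(11) + 4(4) = 22 + 16 = 38°C

38°C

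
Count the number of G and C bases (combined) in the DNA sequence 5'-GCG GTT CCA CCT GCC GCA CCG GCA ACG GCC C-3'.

Counting bases: A=4, C=15, G=9, T=3
Total G or C: 9 + 15 = 24

24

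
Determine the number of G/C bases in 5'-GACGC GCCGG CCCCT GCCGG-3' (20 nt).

Base counts: A=1, C=10, G=8, T=1
G+C = 8 + 10 = 18

18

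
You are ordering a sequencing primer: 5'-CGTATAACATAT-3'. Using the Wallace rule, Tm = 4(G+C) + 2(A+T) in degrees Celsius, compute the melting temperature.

30°C

A=5, G=1, T=4, C=2
A+T = 9, G+C = 3
Tm = 2(9) + 4(3) = 18 + 12 = 30°C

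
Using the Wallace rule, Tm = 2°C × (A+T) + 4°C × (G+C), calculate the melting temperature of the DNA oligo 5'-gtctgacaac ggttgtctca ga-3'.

66°C

Counting bases: C=5, A=5, G=6, T=6
A+T = 11, G+C = 11
Tm = 2×11 + 4×11 = 66°C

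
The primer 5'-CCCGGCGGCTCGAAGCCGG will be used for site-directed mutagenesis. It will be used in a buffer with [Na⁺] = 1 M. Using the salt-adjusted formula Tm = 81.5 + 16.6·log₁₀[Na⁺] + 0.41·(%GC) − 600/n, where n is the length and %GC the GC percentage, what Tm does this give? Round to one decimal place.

84.4°C

Length n = 19. Base counts: A=2, G=8, T=1, C=8
G+C = 16, so %GC = 16/19 × 100 = 84.211%
Salt term: 16.6 × (0) = 0
GC term: 0.41 × 84.211 = 34.527; length term: −600/19 = −31.579
Tm = 81.5 + (0) + 34.527 − 31.579 = 84.448 → 84.4°C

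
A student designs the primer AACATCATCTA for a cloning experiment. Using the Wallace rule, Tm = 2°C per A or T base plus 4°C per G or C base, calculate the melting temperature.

28°C

Counting bases: G=0, C=3, T=3, A=5
So N_AT = 8 and N_GC = 3.
Tm = 4·3 + 2·8 = 12 + 16 = 28°C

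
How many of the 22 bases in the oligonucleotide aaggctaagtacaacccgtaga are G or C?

Base counts: A=9, G=5, C=5, T=3
Total G or C: 5 + 5 = 10

10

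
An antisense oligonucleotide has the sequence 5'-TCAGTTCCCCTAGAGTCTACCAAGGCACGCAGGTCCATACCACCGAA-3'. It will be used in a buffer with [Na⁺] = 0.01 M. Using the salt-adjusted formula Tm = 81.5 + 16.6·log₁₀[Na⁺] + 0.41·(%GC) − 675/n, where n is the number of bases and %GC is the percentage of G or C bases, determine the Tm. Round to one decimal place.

Length n = 47. Counting bases: G=9, T=8, A=13, C=17
G+C = 26, so %GC = 26/47 × 100 = 55.319%
Salt term: 16.6 × (-2) = -33.2
GC term: 0.41 × 55.319 = 22.681; length term: −675/47 = −14.362
Tm = 81.5 + (-33.2) + 22.681 − 14.362 = 56.619 → 56.6°C

56.6°C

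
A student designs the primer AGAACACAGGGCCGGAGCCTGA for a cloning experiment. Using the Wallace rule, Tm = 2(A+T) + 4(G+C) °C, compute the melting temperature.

Scanning the sequence gives G=8, T=1, C=6, A=7.
So N_AT = 8 and N_GC = 14.
Tm = 4·14 + 2·8 = 56 + 16 = 72°C

72°C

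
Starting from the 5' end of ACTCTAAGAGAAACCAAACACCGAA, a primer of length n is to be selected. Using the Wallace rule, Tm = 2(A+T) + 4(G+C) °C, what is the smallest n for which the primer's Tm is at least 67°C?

First 23 bases: ACTCTAAGAGAAACCAAACACCG → Tm = 66°C (< 67°C)
First 24 bases: ACTCTAAGAGAAACCAAACACCGA → Tm = 68°C (≥ 67°C)
Since every base adds ≥2°C, Tm only increases with n, so the threshold is first crossed at n = 24.

n = 24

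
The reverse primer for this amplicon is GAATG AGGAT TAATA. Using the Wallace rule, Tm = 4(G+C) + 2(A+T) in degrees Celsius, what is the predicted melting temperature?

38°C

Base counts: G=4, A=7, C=0, T=4
So N_AT = 11 and N_GC = 4.
Tm = 2(11) + 4(4) = 22 + 16 = 38°C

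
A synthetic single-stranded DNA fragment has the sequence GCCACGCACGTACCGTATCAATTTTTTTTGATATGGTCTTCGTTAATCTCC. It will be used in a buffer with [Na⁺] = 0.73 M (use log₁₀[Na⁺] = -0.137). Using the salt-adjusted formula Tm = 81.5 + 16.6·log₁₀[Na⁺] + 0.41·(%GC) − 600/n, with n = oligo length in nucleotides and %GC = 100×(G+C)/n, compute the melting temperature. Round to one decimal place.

84.3°C

Length n = 51. Base counts: C=13, T=20, A=10, G=8
G+C = 21, so %GC = 21/51 × 100 = 41.176%
Salt term: 16.6 × (-0.137) = -2.274
GC term: 0.41 × 41.176 = 16.882; length term: −600/51 = −11.765
Tm = 81.5 + (-2.274) + 16.882 − 11.765 = 84.343 → 84.3°C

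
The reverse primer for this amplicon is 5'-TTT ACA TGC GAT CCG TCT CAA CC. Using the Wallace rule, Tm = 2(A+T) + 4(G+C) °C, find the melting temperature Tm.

68°C

Counting bases: A=5, C=8, G=3, T=7
So N_AT = 12 and N_GC = 11.
Tm = 2×12 + 4×11 = 68°C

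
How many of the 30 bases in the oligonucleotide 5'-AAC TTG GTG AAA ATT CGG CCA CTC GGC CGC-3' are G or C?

17

Base counts: A=7, C=9, T=6, G=8
Total G or C: 8 + 9 = 17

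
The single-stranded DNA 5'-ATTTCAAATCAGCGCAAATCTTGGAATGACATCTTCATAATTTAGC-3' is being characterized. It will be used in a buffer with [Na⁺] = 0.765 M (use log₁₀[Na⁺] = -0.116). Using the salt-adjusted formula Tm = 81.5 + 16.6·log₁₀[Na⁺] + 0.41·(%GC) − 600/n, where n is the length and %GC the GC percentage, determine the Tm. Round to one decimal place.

79.9°C

Length n = 46. Counting bases: A=16, G=6, C=9, T=15
G+C = 15, so %GC = 15/46 × 100 = 32.609%
Salt term: 16.6 × (-0.116) = -1.926
GC term: 0.41 × 32.609 = 13.37; length term: −600/46 = −13.043
Tm = 81.5 + (-1.926) + 13.37 − 13.043 = 79.901 → 79.9°C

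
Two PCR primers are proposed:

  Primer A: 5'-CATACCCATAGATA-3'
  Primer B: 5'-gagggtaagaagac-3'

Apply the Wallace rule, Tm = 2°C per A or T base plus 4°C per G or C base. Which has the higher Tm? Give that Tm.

Primer A: A+T=9, G+C=5 → Tm = 2(9)+4(5) = 38°C
Primer B: A+T=7, G+C=7 → Tm = 2(7)+4(7) = 42°C
38°C vs 42°C → primer B is higher.

Primer B, 42°C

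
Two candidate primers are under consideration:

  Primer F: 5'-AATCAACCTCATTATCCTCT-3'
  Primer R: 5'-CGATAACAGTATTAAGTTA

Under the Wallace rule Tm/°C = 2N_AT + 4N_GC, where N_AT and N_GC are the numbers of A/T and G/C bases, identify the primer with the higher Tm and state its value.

Primer F, 54°C

Primer F: A+T=13, G+C=7 → Tm = 2(13)+4(7) = 54°C
Primer R: A+T=14, G+C=5 → Tm = 2(14)+4(5) = 48°C
54°C vs 48°C → primer F is higher.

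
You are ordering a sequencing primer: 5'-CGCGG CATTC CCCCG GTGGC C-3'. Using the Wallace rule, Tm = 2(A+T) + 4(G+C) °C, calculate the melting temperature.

Base counts: C=10, T=3, G=7, A=1
So N_AT = 4 and N_GC = 17.
Tm = 4·17 + 2·4 = 68 + 8 = 76°C

76°C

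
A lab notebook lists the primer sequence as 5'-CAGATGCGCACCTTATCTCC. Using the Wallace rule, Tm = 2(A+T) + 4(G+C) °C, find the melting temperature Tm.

62°C

Scanning the sequence gives C=8, A=4, T=5, G=3.
AT pairs contribute 9, GC pairs contribute 11.
Tm = 2(9) + 4(11) = 18 + 44 = 62°C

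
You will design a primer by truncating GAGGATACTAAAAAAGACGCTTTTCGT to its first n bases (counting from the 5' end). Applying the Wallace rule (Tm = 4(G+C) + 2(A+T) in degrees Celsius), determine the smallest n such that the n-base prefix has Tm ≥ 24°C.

First 7 bases: GAGGATA → Tm = 20°C (< 24°C)
First 8 bases: GAGGATAC → Tm = 24°C (≥ 24°C)
Each additional base adds 2°C (A/T) or 4°C (G/C), so Tm is non-decreasing in n; n = 8 is the first length to reach 24°C.

n = 8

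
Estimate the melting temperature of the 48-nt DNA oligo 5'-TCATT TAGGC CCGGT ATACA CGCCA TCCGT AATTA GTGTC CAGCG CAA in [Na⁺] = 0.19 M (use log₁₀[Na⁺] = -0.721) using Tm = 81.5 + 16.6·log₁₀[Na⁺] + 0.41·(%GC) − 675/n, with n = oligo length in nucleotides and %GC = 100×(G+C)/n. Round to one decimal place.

76.0°C

Length n = 48. Base counts: T=12, C=14, A=12, G=10
G+C = 24, so %GC = 24/48 × 100 = 50%
Salt term: 16.6 × (-0.721) = -11.969
GC term: 0.41 × 50 = 20.5; length term: −675/48 = −14.062
Tm = 81.5 + (-11.969) + 20.5 − 14.062 = 75.969 → 76.0°C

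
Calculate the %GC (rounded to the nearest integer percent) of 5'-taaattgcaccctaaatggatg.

T=6, A=8, C=4, G=4
G+C = 4 + 4 = 8 out of 22 bases
%GC = 8/22 × 100 = 36.36% ≈ 36%

36%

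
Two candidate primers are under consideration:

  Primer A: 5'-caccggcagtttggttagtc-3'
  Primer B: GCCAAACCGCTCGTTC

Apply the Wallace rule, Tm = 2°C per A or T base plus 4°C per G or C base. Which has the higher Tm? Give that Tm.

Primer A, 62°C

Primer A: A+T=9, G+C=11 → Tm = 2(9)+4(11) = 62°C
Primer B: A+T=6, G+C=10 → Tm = 2(6)+4(10) = 52°C
62°C vs 52°C → primer A is higher.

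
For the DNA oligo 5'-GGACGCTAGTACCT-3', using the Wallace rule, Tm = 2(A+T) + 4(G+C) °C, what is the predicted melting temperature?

44°C

Scanning the sequence gives G=4, T=3, A=3, C=4.
So N_AT = 6 and N_GC = 8.
Tm = 4·8 + 2·6 = 32 + 12 = 44°C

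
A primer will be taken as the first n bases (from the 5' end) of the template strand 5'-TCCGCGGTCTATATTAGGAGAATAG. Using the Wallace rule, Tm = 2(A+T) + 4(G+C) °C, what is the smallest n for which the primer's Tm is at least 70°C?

First 24 bases: TCCGCGGTCTATATTAGGAGAATA → Tm = 68°C (< 70°C)
First 25 bases: TCCGCGGTCTATATTAGGAGAATAG → Tm = 72°C (≥ 70°C)
Each additional base adds 2°C (A/T) or 4°C (G/C), so Tm is non-decreasing in n; n = 25 is the first length to reach 70°C.

n = 25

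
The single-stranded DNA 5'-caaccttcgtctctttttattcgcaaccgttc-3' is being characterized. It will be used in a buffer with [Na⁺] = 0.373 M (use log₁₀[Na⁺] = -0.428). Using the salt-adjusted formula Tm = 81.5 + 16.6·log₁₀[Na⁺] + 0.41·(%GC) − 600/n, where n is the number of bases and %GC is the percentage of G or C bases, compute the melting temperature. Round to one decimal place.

73.6°C

Length n = 32. G=3, A=5, T=13, C=11
G+C = 14, so %GC = 14/32 × 100 = 43.75%
Salt term: 16.6 × (-0.428) = -7.105
GC term: 0.41 × 43.75 = 17.938; length term: −600/32 = −18.75
Tm = 81.5 + (-7.105) + 17.938 − 18.75 = 73.583 → 73.6°C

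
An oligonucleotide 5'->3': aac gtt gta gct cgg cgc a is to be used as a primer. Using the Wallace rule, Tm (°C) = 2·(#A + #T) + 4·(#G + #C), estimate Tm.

60°C

Counting bases: T=4, A=4, G=6, C=5
So N_AT = 8 and N_GC = 11.
Tm = 2(8) + 4(11) = 16 + 44 = 60°C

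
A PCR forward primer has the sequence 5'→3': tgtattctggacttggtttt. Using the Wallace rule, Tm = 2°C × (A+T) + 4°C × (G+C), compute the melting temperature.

Scanning the sequence gives C=2, G=5, T=11, A=2.
AT pairs contribute 13, GC pairs contribute 7.
Tm = 2×13 + 4×7 = 54°C

54°C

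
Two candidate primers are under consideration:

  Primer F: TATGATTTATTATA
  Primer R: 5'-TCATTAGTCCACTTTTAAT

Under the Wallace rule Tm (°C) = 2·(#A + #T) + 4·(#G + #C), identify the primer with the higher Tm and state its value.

Primer F: A+T=13, G+C=1 → Tm = 2(13)+4(1) = 30°C
Primer R: A+T=14, G+C=5 → Tm = 2(14)+4(5) = 48°C
30°C vs 48°C → primer R is higher.

Primer R, 48°C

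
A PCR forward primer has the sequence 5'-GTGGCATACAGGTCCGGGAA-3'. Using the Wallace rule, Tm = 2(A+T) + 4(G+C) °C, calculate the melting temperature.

Counting bases: G=8, T=3, C=4, A=5
AT pairs contribute 8, GC pairs contribute 12.
Tm = 2(8) + 4(12) = 16 + 48 = 64°C

64°C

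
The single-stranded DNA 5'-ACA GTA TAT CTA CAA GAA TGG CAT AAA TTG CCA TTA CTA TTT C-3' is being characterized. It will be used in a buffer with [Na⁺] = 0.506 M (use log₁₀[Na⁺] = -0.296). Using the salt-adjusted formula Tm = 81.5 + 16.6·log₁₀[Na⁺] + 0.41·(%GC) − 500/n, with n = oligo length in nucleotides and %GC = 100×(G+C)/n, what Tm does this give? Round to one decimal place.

Length n = 43. Counting bases: G=5, T=14, C=8, A=16
G+C = 13, so %GC = 13/43 × 100 = 30.233%
Salt term: 16.6 × (-0.296) = -4.914
GC term: 0.41 × 30.233 = 12.396; length term: −500/43 = −11.628
Tm = 81.5 + (-4.914) + 12.396 − 11.628 = 77.354 → 77.4°C

77.4°C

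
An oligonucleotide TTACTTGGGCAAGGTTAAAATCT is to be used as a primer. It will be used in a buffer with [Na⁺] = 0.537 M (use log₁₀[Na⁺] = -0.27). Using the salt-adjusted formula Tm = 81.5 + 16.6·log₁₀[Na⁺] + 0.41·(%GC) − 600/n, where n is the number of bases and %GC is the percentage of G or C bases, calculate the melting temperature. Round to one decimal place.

Length n = 23. Base counts: A=7, G=5, C=3, T=8
G+C = 8, so %GC = 8/23 × 100 = 34.783%
Salt term: 16.6 × (-0.27) = -4.482
GC term: 0.41 × 34.783 = 14.261; length term: −600/23 = −26.087
Tm = 81.5 + (-4.482) + 14.261 − 26.087 = 65.192 → 65.2°C

65.2°C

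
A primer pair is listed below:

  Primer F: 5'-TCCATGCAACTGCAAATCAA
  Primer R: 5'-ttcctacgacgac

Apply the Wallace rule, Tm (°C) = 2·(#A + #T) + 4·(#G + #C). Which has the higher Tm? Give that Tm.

Primer F, 56°C

Primer F: A+T=12, G+C=8 → Tm = 2(12)+4(8) = 56°C
Primer R: A+T=6, G+C=7 → Tm = 2(6)+4(7) = 40°C
56°C vs 40°C → primer F is higher.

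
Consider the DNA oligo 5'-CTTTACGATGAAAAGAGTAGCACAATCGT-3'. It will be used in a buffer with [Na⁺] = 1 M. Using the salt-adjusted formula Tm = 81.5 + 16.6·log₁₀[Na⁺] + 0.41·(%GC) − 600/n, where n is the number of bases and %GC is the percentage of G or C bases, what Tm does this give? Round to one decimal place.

Length n = 29. C=5, G=6, T=7, A=11
G+C = 11, so %GC = 11/29 × 100 = 37.931%
Salt term: 16.6 × (0) = 0
GC term: 0.41 × 37.931 = 15.552; length term: −600/29 = −20.69
Tm = 81.5 + (0) + 15.552 − 20.69 = 76.362 → 76.4°C

76.4°C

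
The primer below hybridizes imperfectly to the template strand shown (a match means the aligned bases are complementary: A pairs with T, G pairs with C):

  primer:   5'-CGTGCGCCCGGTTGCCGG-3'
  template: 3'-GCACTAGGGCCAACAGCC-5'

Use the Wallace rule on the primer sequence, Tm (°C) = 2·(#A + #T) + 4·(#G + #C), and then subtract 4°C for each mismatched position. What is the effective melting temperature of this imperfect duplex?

54°C

Primer base counts: A=0, T=3, G=8, C=7 → A+T=3, G+C=15
Perfect-match Tm = 2(3) + 4(15) = 6 + 60 = 66°C
Mismatches (positions where the bases are not complementary): 3 (at positions 5, 6, 15)
Effective Tm = 66 − 3×4 = 66 − 12 = 54°C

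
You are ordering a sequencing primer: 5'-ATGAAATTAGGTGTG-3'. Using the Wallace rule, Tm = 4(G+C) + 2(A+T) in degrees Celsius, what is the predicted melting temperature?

40°C

Counting bases: G=5, C=0, T=5, A=5
AT pairs contribute 10, GC pairs contribute 5.
Tm = 2×10 + 4×5 = 40°C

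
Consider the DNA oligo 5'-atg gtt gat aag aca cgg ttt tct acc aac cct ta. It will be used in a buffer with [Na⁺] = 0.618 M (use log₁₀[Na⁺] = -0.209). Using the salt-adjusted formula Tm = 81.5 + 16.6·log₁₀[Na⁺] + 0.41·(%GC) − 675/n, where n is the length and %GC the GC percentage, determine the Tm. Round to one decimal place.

Length n = 35. Base counts: A=10, G=6, C=8, T=11
G+C = 14, so %GC = 14/35 × 100 = 40%
Salt term: 16.6 × (-0.209) = -3.469
GC term: 0.41 × 40 = 16.4; length term: −675/35 = −19.286
Tm = 81.5 + (-3.469) + 16.4 − 19.286 = 75.145 → 75.1°C

75.1°C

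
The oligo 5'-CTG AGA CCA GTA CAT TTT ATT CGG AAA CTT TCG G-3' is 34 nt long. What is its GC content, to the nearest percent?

Counting bases: A=9, G=7, T=11, C=7
G+C = 7 + 7 = 14 out of 34 bases
%GC = 14/34 × 100 = 41.18% ≈ 41%

41%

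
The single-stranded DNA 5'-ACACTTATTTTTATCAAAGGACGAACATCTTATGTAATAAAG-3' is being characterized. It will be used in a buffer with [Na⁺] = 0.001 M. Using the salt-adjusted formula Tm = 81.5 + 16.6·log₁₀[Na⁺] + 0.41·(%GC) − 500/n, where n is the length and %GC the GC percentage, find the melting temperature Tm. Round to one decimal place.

30.5°C

Length n = 42. Counting bases: C=6, A=17, T=14, G=5
G+C = 11, so %GC = 11/42 × 100 = 26.19%
Salt term: 16.6 × (-3) = -49.8
GC term: 0.41 × 26.19 = 10.738; length term: −500/42 = −11.905
Tm = 81.5 + (-49.8) + 10.738 − 11.905 = 30.533 → 30.5°C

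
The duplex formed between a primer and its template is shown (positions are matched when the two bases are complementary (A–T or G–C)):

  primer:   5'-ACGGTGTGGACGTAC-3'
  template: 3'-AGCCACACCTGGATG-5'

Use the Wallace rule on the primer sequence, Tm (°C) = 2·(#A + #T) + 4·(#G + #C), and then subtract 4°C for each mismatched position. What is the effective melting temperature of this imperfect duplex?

Primer base counts: A=3, T=3, G=6, C=3 → A+T=6, G+C=9
Perfect-match Tm = 2(6) + 4(9) = 12 + 36 = 48°C
Mismatches (positions where the bases are not complementary): 2 (at positions 1, 12)
Effective Tm = 48 − 2×4 = 48 − 8 = 40°C

40°C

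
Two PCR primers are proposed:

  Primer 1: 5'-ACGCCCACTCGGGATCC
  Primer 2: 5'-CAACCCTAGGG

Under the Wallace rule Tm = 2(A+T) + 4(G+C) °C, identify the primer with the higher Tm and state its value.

Primer 1: A+T=5, G+C=12 → Tm = 2(5)+4(12) = 58°C
Primer 2: A+T=4, G+C=7 → Tm = 2(4)+4(7) = 36°C
58°C vs 36°C → primer 1 is higher.

Primer 1, 58°C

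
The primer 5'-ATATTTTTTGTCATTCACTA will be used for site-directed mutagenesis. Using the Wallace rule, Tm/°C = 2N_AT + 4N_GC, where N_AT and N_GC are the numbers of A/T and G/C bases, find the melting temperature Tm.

Scanning the sequence gives G=1, C=3, T=11, A=5.
AT pairs contribute 16, GC pairs contribute 4.
Tm = 2×16 + 4×4 = 48°C

48°C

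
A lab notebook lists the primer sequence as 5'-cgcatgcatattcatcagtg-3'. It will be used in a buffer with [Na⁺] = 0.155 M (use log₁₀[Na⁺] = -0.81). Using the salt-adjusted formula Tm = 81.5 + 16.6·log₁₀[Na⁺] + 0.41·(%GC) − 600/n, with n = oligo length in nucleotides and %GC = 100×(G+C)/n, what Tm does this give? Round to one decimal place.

Length n = 20. A=5, C=5, T=6, G=4
G+C = 9, so %GC = 9/20 × 100 = 45%
Salt term: 16.6 × (-0.81) = -13.446
GC term: 0.41 × 45 = 18.45; length term: −600/20 = −30
Tm = 81.5 + (-13.446) + 18.45 − 30 = 56.504 → 56.5°C

56.5°C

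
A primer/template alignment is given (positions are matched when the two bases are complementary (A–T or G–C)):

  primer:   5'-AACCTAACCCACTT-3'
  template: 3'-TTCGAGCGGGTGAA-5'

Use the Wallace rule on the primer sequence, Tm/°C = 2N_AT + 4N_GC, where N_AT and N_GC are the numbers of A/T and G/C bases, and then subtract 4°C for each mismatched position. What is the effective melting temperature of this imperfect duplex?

28°C

Primer base counts: A=5, T=3, G=0, C=6 → A+T=8, G+C=6
Perfect-match Tm = 2(8) + 4(6) = 16 + 24 = 40°C
Mismatches (positions where the bases are not complementary): 3 (at positions 3, 6, 7)
Effective Tm = 40 − 3×4 = 40 − 12 = 28°C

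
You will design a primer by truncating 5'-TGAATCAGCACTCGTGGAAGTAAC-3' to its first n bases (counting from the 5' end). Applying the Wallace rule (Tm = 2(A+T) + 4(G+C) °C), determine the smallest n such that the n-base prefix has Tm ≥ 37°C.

First 12 bases: TGAATCAGCACT → Tm = 34°C (< 37°C)
First 13 bases: TGAATCAGCACTC → Tm = 38°C (≥ 37°C)
Each additional base adds 2°C (A/T) or 4°C (G/C), so Tm is non-decreasing in n; n = 13 is the first length to reach 37°C.

n = 13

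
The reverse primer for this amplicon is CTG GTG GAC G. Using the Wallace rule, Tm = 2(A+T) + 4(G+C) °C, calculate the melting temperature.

34°C

Counting bases: G=5, T=2, A=1, C=2
So N_AT = 3 and N_GC = 7.
Tm = 2(3) + 4(7) = 6 + 28 = 34°C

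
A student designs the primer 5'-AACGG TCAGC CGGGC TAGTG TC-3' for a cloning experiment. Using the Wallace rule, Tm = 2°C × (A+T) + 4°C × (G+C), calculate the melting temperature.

G=8, T=4, A=4, C=6
AT pairs contribute 8, GC pairs contribute 14.
Tm = 4·14 + 2·8 = 56 + 16 = 72°C

72°C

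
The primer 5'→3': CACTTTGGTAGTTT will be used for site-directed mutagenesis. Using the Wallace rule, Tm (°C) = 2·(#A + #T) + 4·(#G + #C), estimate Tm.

38°C

Scanning the sequence gives G=3, A=2, C=2, T=7.
AT pairs contribute 9, GC pairs contribute 5.
Tm = 4·5 + 2·9 = 20 + 18 = 38°C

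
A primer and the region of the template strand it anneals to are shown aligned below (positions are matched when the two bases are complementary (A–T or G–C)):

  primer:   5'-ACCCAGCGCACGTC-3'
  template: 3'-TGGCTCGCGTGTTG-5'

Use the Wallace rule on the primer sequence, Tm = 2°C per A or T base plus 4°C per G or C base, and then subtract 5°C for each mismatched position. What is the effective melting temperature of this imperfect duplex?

Primer base counts: A=3, T=1, G=3, C=7 → A+T=4, G+C=10
Perfect-match Tm = 2(4) + 4(10) = 8 + 40 = 48°C
Mismatches (positions where the bases are not complementary): 3 (at positions 4, 12, 13)
Effective Tm = 48 − 3×5 = 48 − 15 = 33°C

33°C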